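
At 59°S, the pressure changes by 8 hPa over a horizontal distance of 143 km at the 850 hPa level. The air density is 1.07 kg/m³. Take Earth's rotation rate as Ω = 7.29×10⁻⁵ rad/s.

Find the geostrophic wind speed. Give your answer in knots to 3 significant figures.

Coriolis parameter at 59°S:
f = 2Ω sin φ = 2 × 7.29×10⁻⁵ × sin 59° = 1.25×10⁻⁴ s⁻¹
Pressure gradient: |∂P/∂n| = 800 Pa / 143000 m = 5.59×10⁻³ Pa/m
Geostrophic balance (pressure-gradient force = Coriolis force):
V_g = (1/(fρ)) |∂P/∂n| = 5.59×10⁻³ / (1.25×10⁻⁴ × 1.07) = 41.8 m/s
Converting: 41.8 m/s × 1.944 = 81.3 knots

81.3 knots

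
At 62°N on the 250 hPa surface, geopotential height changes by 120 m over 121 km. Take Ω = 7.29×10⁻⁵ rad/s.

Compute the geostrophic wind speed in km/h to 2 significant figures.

Coriolis parameter at 62°N:
f = 2Ω sin φ = 2 × 7.29×10⁻⁵ × sin 62° = 1.29×10⁻⁴ s⁻¹
Height gradient: |∂Z/∂n| = 120 m / 121000 m = 9.92×10⁻⁴
On a pressure surface, geostrophic balance gives V_g = (g/f)|∂Z/∂n|:
V_g = 9.81 × 9.92×10⁻⁴ / 1.29×10⁻⁴ = 75.6 m/s
Converting: 75.6 m/s × 3.6 = 270 km/h

270 km/h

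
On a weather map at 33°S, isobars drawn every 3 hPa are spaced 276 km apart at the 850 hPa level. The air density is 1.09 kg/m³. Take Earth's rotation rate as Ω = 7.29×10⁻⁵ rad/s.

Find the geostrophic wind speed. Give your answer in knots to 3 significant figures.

Coriolis parameter at 33°S:
f = 2Ω sin φ = 2 × 7.29×10⁻⁵ × sin 33° = 7.94×10⁻⁵ s⁻¹
Pressure gradient: |∂P/∂n| = 300 Pa / 276000 m = 1.09×10⁻³ Pa/m
Geostrophic balance (pressure-gradient force = Coriolis force):
V_g = (1/(fρ)) |∂P/∂n| = 1.09×10⁻³ / (7.94×10⁻⁵ × 1.09) = 12.6 m/s
Converting: 12.6 m/s × 1.944 = 24.4 knots

24.4 knots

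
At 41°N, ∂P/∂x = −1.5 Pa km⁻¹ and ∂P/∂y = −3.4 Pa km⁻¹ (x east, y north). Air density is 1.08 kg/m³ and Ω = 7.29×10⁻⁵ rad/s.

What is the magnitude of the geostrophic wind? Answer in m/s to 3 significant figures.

Coriolis parameter at 41°N:
f = 2Ω sin φ = 2 × 7.29×10⁻⁵ × sin 41° = 9.57×10⁻⁵ s⁻¹
Component geostrophic relations (x east, y north):
u_g = −(1/(fρ)) ∂P/∂y,  v_g = (1/(fρ)) ∂P/∂x
u_g = −(−3.4×10⁻³)/(9.57×10⁻⁵ × 1.08) = 32.9 m/s;  v_g = (−1.5×10⁻³)/(9.57×10⁻⁵ × 1.08) = −14.5 m/s
|V_g| = √(u_g² + v_g²) = 36.0 m/s

36.0 m/s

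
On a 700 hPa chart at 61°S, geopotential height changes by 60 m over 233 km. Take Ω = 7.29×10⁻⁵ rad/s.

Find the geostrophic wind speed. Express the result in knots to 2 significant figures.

Coriolis parameter at 61°S:
f = 2Ω sin φ = 2 × 7.29×10⁻⁵ × sin 61° = 1.28×10⁻⁴ s⁻¹
Height gradient: |∂Z/∂n| = 60 m / 233000 m = 2.58×10⁻⁴
On a pressure surface, geostrophic balance gives V_g = (g/f)|∂Z/∂n|:
V_g = 9.81 × 2.58×10⁻⁴ / 1.28×10⁻⁴ = 19.8 m/s
Converting: 19.8 m/s × 1.944 = 39 knots

39 knots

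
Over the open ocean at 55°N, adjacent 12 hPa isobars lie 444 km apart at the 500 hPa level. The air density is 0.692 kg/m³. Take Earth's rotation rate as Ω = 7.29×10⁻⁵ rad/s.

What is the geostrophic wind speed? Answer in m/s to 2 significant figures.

33 m/s

Coriolis parameter at 55°N:
f = 2Ω sin φ = 2 × 7.29×10⁻⁵ × sin 55° = 1.19×10⁻⁴ s⁻¹
Pressure gradient: |∂P/∂n| = 1200 Pa / 444000 m = 2.70×10⁻³ Pa/m
Geostrophic balance (pressure-gradient force = Coriolis force):
V_g = (1/(fρ)) |∂P/∂n| = 2.70×10⁻³ / (1.19×10⁻⁴ × 0.692) = 32.7 m/s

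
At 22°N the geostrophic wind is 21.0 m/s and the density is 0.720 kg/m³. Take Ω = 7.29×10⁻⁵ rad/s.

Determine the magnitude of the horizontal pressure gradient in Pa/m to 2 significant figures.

8.3×10⁻⁴ Pa/m

Coriolis parameter at 22°N:
f = 2Ω sin φ = 2 × 7.29×10⁻⁵ × sin 22° = 5.46×10⁻⁵ s⁻¹
Geostrophic balance rearranged: |∂P/∂n| = f ρ V_g
|∂P/∂n| = 5.46×10⁻⁵ × 0.720 × 21.0 = 8.26×10⁻⁴ Pa/m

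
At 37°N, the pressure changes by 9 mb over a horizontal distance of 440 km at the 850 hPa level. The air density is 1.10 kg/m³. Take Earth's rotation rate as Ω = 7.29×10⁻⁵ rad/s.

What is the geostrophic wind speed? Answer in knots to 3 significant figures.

41.2 knots

Coriolis parameter at 37°N:
f = 2Ω sin φ = 2 × 7.29×10⁻⁵ × sin 37° = 8.77×10⁻⁵ s⁻¹
Pressure gradient: |∂P/∂n| = 900 Pa / 440000 m = 2.05×10⁻³ Pa/m
Geostrophic balance (pressure-gradient force = Coriolis force):
V_g = (1/(fρ)) |∂P/∂n| = 2.05×10⁻³ / (8.77×10⁻⁵ × 1.10) = 21.2 m/s
Converting: 21.2 m/s × 1.944 = 41.2 knots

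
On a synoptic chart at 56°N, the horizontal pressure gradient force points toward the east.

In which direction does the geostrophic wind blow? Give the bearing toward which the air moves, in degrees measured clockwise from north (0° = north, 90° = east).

The pressure-gradient force points toward the east (bearing 090°).
Geostrophic balance: in the Northern Hemisphere the Coriolis force deflects motion to the right, so the geostrophic wind blows 90° to the right of the pressure-gradient force (low pressure on the left).
Rotating 090° by 90° clockwise gives 180° — the wind blows toward the south.

180°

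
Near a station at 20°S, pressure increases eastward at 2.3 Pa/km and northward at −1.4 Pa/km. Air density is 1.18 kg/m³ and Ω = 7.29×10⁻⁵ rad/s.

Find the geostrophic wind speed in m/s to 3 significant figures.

45.8 m/s

Coriolis parameter at 20°S:
f = 2Ω sin φ = 2 × 7.29×10⁻⁵ × sin 20° = 4.99×10⁻⁵ s⁻¹
In the Southern Hemisphere f is negative: f = −4.99×10⁻⁵ s⁻¹.
Component geostrophic relations (x east, y north):
u_g = −(1/(fρ)) ∂P/∂y,  v_g = (1/(fρ)) ∂P/∂x
u_g = −(−1.4×10⁻³)/(−4.99×10⁻⁵ × 1.18) = −23.8 m/s;  v_g = (2.3×10⁻³)/(−4.99×10⁻⁵ × 1.18) = −39.1 m/s
|V_g| = √(u_g² + v_g²) = 45.8 m/s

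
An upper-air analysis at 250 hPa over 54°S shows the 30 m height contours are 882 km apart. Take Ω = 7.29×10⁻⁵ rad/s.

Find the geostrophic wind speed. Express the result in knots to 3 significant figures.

Coriolis parameter at 54°S:
f = 2Ω sin φ = 2 × 7.29×10⁻⁵ × sin 54° = 1.18×10⁻⁴ s⁻¹
Height gradient: |∂Z/∂n| = 30 m / 882000 m = 3.40×10⁻⁵
On a pressure surface, geostrophic balance gives V_g = (g/f)|∂Z/∂n|:
V_g = 9.81 × 3.40×10⁻⁵ / 1.18×10⁻⁴ = 2.83 m/s
Converting: 2.83 m/s × 1.944 = 5.50 knots

5.50 knots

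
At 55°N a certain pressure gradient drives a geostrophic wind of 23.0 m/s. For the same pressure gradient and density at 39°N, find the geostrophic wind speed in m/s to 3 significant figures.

29.9 m/s

With the same pressure gradient and density, V_g ∝ 1/f ∝ 1/sin φ.
V₂ = V₁ · sin φ₁ / sin φ₂ = 23.0 × sin 55° / sin 39°
V₂ = 23.0 × 0.8192/0.6293 = 29.9 m/s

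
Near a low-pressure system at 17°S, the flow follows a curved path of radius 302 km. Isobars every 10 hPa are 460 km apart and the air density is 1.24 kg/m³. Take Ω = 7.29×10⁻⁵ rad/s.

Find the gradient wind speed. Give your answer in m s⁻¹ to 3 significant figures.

Coriolis parameter at 17°S:
f = 2Ω sin φ = 2 × 7.29×10⁻⁵ × sin 17° = 4.26×10⁻⁵ s⁻¹
Pressure gradient: |∂P/∂n| = 1000 Pa / 460000 m = 2.17×10⁻³ Pa/m
Geostrophic speed: V_g = |∂P/∂n|/(fρ) = 2.17×10⁻³/(4.26×10⁻⁵ × 1.24) = 41.1 m/s
Around a low, centrifugal force acts outward with Coriolis, so pressure-gradient force balances both:
(1/ρ)|∂P/∂n| = fV + V²/R  →  V² + fR·V − fR·V_g = 0
With fR = 4.26×10⁻⁵ × 302×10³ m = 12.9 m/s:
V = [−fR + √((fR)² + 4 fR V_g)]/2 = [−12.9 + √(12.9² + 4×12.9×41.1)]/2 = 17.5 m/s
Subgeostrophic (V < V_g = 41.1 m/s), as expected around a low.

17.5 m s⁻¹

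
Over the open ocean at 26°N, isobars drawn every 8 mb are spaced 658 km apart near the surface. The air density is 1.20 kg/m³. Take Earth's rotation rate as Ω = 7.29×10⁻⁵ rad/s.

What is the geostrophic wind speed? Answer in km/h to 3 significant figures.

57.1 km/h

Coriolis parameter at 26°N:
f = 2Ω sin φ = 2 × 7.29×10⁻⁵ × sin 26° = 6.39×10⁻⁵ s⁻¹
Pressure gradient: |∂P/∂n| = 800 Pa / 658000 m = 1.22×10⁻³ Pa/m
Geostrophic balance (pressure-gradient force = Coriolis force):
V_g = (1/(fρ)) |∂P/∂n| = 1.22×10⁻³ / (6.39×10⁻⁵ × 1.20) = 15.9 m/s
Converting: 15.9 m/s × 3.6 = 57.1 km/h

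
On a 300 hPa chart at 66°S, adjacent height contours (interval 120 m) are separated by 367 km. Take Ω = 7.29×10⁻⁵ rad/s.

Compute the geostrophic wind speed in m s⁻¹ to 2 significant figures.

Coriolis parameter at 66°S:
f = 2Ω sin φ = 2 × 7.29×10⁻⁵ × sin 66° = 1.33×10⁻⁴ s⁻¹
Height gradient: |∂Z/∂n| = 120 m / 367000 m = 3.27×10⁻⁴
On a pressure surface, geostrophic balance gives V_g = (g/f)|∂Z/∂n|:
V_g = 9.81 × 3.27×10⁻⁴ / 1.33×10⁻⁴ = 24.1 m/s

24 m s⁻¹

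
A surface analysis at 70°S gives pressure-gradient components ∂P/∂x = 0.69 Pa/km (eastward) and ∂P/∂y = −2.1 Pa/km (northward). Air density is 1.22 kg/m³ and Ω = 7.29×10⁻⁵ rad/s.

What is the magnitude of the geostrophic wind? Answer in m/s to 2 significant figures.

Coriolis parameter at 70°S:
f = 2Ω sin φ = 2 × 7.29×10⁻⁵ × sin 70° = 1.37×10⁻⁴ s⁻¹
In the Southern Hemisphere f is negative: f = −1.37×10⁻⁴ s⁻¹.
Component geostrophic relations (x east, y north):
u_g = −(1/(fρ)) ∂P/∂y,  v_g = (1/(fρ)) ∂P/∂x
u_g = −(−2.1×10⁻³)/(−1.37×10⁻⁴ × 1.22) = −12.6 m/s;  v_g = (0.69×10⁻³)/(−1.37×10⁻⁴ × 1.22) = −4.13 m/s
|V_g| = √(u_g² + v_g²) = 13.2 m/s

13 m/s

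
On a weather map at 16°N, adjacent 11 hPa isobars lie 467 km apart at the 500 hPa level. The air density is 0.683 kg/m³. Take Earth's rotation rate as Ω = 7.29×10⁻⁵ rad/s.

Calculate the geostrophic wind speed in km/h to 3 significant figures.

Coriolis parameter at 16°N:
f = 2Ω sin φ = 2 × 7.29×10⁻⁵ × sin 16° = 4.02×10⁻⁵ s⁻¹
Pressure gradient: |∂P/∂n| = 1100 Pa / 467000 m = 2.36×10⁻³ Pa/m
Geostrophic balance (pressure-gradient force = Coriolis force):
V_g = (1/(fρ)) |∂P/∂n| = 2.36×10⁻³ / (4.02×10⁻⁵ × 0.683) = 85.8 m/s
Converting: 85.8 m/s × 3.6 = 309 km/h

309 km/h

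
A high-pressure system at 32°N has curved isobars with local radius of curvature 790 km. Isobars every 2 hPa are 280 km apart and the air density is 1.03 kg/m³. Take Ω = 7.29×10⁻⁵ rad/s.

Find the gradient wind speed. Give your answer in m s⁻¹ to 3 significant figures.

10.9 m s⁻¹

Coriolis parameter at 32°N:
f = 2Ω sin φ = 2 × 7.29×10⁻⁵ × sin 32° = 7.73×10⁻⁵ s⁻¹
Pressure gradient: |∂P/∂n| = 200 Pa / 280000 m = 7.14×10⁻⁴ Pa/m
Geostrophic speed: V_g = |∂P/∂n|/(fρ) = 7.14×10⁻⁴/(7.73×10⁻⁵ × 1.03) = 8.98 m/s
Around a high, pressure-gradient force acts outward with centrifugal, so Coriolis balances both:
fV = (1/ρ)|∂P/∂n| + V²/R  →  V² − fR·V + fR·V_g = 0
With fR = 7.73×10⁻⁵ × 790×10³ m = 61.0 m/s:
V = [fR − √((fR)² − 4 fR V_g)]/2 = [61.0 − √(61.0² − 4×61.0×8.98)]/2 = 10.9 m/s
Supergeostrophic (V > V_g = 8.98 m/s), as expected around a high.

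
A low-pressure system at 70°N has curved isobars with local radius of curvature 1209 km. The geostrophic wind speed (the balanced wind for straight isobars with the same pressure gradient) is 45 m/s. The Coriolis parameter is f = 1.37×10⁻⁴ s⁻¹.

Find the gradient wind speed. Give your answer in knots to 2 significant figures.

Around a low, centrifugal force acts outward with Coriolis, so pressure-gradient force balances both:
(1/ρ)|∂P/∂n| = fV + V²/R  →  V² + fR·V − fR·V_g = 0
With fR = 1.37×10⁻⁴ × 1209×10³ m = 166 m/s:
V = [−fR + √((fR)² + 4 fR V_g)]/2 = [−166 + √(166² + 4×166×45)]/2 = 36.8 m/s
Subgeostrophic (V < V_g = 45 m/s), as expected around a low.
Converting: 36.8 m/s × 1.944 = 72 knots

72 knots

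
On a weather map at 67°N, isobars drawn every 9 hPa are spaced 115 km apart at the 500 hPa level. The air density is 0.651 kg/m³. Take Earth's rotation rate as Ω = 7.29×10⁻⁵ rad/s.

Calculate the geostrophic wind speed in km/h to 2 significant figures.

Coriolis parameter at 67°N:
f = 2Ω sin φ = 2 × 7.29×10⁻⁵ × sin 67° = 1.34×10⁻⁴ s⁻¹
Pressure gradient: |∂P/∂n| = 900 Pa / 115000 m = 7.83×10⁻³ Pa/m
Geostrophic balance (pressure-gradient force = Coriolis force):
V_g = (1/(fρ)) |∂P/∂n| = 7.83×10⁻³ / (1.34×10⁻⁴ × 0.651) = 89.6 m/s
Converting: 89.6 m/s × 3.6 = 320 km/h

320 km/h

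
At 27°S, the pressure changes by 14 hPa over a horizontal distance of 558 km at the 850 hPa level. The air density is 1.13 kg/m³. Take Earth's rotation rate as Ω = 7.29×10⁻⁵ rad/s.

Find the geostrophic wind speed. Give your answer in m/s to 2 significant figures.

Coriolis parameter at 27°S:
f = 2Ω sin φ = 2 × 7.29×10⁻⁵ × sin 27° = 6.62×10⁻⁵ s⁻¹
Pressure gradient: |∂P/∂n| = 1400 Pa / 558000 m = 2.51×10⁻³ Pa/m
Geostrophic balance (pressure-gradient force = Coriolis force):
V_g = (1/(fρ)) |∂P/∂n| = 2.51×10⁻³ / (6.62×10⁻⁵ × 1.13) = 33.5 m/s

34 m/s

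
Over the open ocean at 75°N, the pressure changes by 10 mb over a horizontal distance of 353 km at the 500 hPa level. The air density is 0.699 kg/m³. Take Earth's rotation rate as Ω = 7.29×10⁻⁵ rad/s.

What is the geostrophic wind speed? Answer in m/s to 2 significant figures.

Coriolis parameter at 75°N:
f = 2Ω sin φ = 2 × 7.29×10⁻⁵ × sin 75° = 1.41×10⁻⁴ s⁻¹
Pressure gradient: |∂P/∂n| = 1000 Pa / 353000 m = 2.83×10⁻³ Pa/m
Geostrophic balance (pressure-gradient force = Coriolis force):
V_g = (1/(fρ)) |∂P/∂n| = 2.83×10⁻³ / (1.41×10⁻⁴ × 0.699) = 28.8 m/s

29 m/s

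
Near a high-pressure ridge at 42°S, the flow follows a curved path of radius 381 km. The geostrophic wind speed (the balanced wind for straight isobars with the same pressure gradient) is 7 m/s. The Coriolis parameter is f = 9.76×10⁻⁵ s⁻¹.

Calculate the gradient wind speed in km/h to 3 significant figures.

33.7 km/h

Around a high, pressure-gradient force acts outward with centrifugal, so Coriolis balances both:
fV = (1/ρ)|∂P/∂n| + V²/R  →  V² − fR·V + fR·V_g = 0
With fR = 9.76×10⁻⁵ × 381×10³ m = 37.2 m/s:
V = [fR − √((fR)² − 4 fR V_g)]/2 = [37.2 − √(37.2² − 4×37.2×7)]/2 = 9.35 m/s
Supergeostrophic (V > V_g = 7 m/s), as expected around a high.
Converting: 9.35 m/s × 3.6 = 33.7 km/h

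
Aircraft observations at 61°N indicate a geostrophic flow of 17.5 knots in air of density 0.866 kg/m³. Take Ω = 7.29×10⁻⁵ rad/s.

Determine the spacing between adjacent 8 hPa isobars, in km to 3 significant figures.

Coriolis parameter at 61°N:
f = 2Ω sin φ = 2 × 7.29×10⁻⁵ × sin 61° = 1.28×10⁻⁴ s⁻¹
Wind speed in SI: 17.5 knots = 9.00 m/s
Geostrophic balance rearranged: |∂P/∂n| = f ρ V_g
|∂P/∂n| = 1.28×10⁻⁴ × 0.866 × 9.00 = 9.94×10⁻⁴ Pa/m
Isobar spacing: Δn = ΔP/|∂P/∂n| = 800 Pa / 9.94×10⁻⁴ Pa/m = 804672 m ≈ 805 km

805 km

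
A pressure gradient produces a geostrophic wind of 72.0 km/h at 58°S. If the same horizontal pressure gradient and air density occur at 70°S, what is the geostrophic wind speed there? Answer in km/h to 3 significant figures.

65.0 km/h

With the same pressure gradient and density, V_g ∝ 1/f ∝ 1/sin φ.
V₂ = V₁ · sin φ₁ / sin φ₂ = 72.0 × sin 58° / sin 70°
V₂ = 72.0 × 0.8480/0.9397 = 65.0 km/h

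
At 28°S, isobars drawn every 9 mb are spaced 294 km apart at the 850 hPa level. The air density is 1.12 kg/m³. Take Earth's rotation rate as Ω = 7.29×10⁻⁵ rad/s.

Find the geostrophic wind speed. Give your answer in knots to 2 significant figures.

Coriolis parameter at 28°S:
f = 2Ω sin φ = 2 × 7.29×10⁻⁵ × sin 28° = 6.84×10⁻⁵ s⁻¹
Pressure gradient: |∂P/∂n| = 900 Pa / 294000 m = 3.06×10⁻³ Pa/m
Geostrophic balance (pressure-gradient force = Coriolis force):
V_g = (1/(fρ)) |∂P/∂n| = 3.06×10⁻³ / (6.84×10⁻⁵ × 1.12) = 39.9 m/s
Converting: 39.9 m/s × 1.944 = 78 knots

78 knots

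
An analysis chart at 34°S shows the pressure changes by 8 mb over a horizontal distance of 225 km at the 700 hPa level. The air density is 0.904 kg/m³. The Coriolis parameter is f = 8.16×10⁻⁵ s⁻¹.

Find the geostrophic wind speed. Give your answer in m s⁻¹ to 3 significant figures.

48.2 m s⁻¹

Pressure gradient: |∂P/∂n| = 800 Pa / 225000 m = 3.56×10⁻³ Pa/m
Geostrophic balance (pressure-gradient force = Coriolis force):
V_g = (1/(fρ)) |∂P/∂n| = 3.56×10⁻³ / (8.16×10⁻⁵ × 0.904) = 48.2 m/s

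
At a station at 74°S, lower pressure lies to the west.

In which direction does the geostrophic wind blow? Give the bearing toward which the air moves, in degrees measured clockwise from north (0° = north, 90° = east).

The pressure-gradient force points toward the west (bearing 270°).
Geostrophic balance: in the Southern Hemisphere the Coriolis force deflects motion to the left, so the geostrophic wind blows 90° to the left of the pressure-gradient force (low pressure on the right).
Rotating 270° by 90° counterclockwise gives 180° — the wind blows toward the south.

180°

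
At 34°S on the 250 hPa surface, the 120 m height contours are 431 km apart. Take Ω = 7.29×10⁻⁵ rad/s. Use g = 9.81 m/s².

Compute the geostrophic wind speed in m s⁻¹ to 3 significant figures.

Coriolis parameter at 34°S:
f = 2Ω sin φ = 2 × 7.29×10⁻⁵ × sin 34° = 8.15×10⁻⁵ s⁻¹
Height gradient: |∂Z/∂n| = 120 m / 431000 m = 2.78×10⁻⁴
On a pressure surface, geostrophic balance gives V_g = (g/f)|∂Z/∂n|:
V_g = 9.81 × 2.78×10⁻⁴ / 8.15×10⁻⁵ = 33.5 m/s

33.5 m s⁻¹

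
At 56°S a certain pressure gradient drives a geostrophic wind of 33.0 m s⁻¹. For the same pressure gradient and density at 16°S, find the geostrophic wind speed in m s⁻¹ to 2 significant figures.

With the same pressure gradient and density, V_g ∝ 1/f ∝ 1/sin φ.
V₂ = V₁ · sin φ₁ / sin φ₂ = 33.0 × sin 56° / sin 16°
V₂ = 33.0 × 0.8290/0.2756 = 99 m s⁻¹

99 m s⁻¹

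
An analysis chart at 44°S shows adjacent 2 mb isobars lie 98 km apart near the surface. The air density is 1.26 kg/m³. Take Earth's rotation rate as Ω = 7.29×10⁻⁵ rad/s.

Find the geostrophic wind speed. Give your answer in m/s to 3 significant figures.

16.0 m/s

Coriolis parameter at 44°S:
f = 2Ω sin φ = 2 × 7.29×10⁻⁵ × sin 44° = 1.01×10⁻⁴ s⁻¹
Pressure gradient: |∂P/∂n| = 200 Pa / 98000 m = 2.04×10⁻³ Pa/m
Geostrophic balance (pressure-gradient force = Coriolis force):
V_g = (1/(fρ)) |∂P/∂n| = 2.04×10⁻³ / (1.01×10⁻⁴ × 1.26) = 16.0 m/s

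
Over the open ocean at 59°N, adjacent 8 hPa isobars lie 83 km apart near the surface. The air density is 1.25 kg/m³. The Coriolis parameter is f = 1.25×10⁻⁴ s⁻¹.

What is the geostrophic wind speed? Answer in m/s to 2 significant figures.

Pressure gradient: |∂P/∂n| = 800 Pa / 83000 m = 9.64×10⁻³ Pa/m
Geostrophic balance (pressure-gradient force = Coriolis force):
V_g = (1/(fρ)) |∂P/∂n| = 9.64×10⁻³ / (1.25×10⁻⁴ × 1.25) = 61.7 m/s

62 m/s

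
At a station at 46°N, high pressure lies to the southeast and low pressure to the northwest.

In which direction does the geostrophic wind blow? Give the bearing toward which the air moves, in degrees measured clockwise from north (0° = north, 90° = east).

The pressure-gradient force points toward the northwest (bearing 315°).
Geostrophic balance: in the Northern Hemisphere the Coriolis force deflects motion to the right, so the geostrophic wind blows 90° to the right of the pressure-gradient force (low pressure on the left).
Rotating 315° by 90° clockwise gives 045° — the wind blows toward the northeast.

045°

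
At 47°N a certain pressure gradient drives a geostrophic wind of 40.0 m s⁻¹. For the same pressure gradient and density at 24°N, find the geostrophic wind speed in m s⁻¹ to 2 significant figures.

72 m s⁻¹

With the same pressure gradient and density, V_g ∝ 1/f ∝ 1/sin φ.
V₂ = V₁ · sin φ₁ / sin φ₂ = 40.0 × sin 47° / sin 24°
V₂ = 40.0 × 0.7314/0.4067 = 72 m s⁻¹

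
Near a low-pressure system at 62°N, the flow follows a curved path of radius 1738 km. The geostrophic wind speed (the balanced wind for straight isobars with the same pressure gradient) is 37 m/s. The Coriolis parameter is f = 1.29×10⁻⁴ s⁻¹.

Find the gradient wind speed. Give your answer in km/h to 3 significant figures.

116 km/h

Around a low, centrifugal force acts outward with Coriolis, so pressure-gradient force balances both:
(1/ρ)|∂P/∂n| = fV + V²/R  →  V² + fR·V − fR·V_g = 0
With fR = 1.29×10⁻⁴ × 1738×10³ m = 224 m/s:
V = [−fR + √((fR)² + 4 fR V_g)]/2 = [−224 + √(224² + 4×224×37)]/2 = 32.3 m/s
Subgeostrophic (V < V_g = 37 m/s), as expected around a low.
Converting: 32.3 m/s × 3.6 = 116 km/h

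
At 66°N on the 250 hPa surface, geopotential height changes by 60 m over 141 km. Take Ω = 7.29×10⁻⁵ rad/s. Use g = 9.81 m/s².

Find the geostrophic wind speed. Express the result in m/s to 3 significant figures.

31.3 m/s

Coriolis parameter at 66°N:
f = 2Ω sin φ = 2 × 7.29×10⁻⁵ × sin 66° = 1.33×10⁻⁴ s⁻¹
Height gradient: |∂Z/∂n| = 60 m / 141000 m = 4.26×10⁻⁴
On a pressure surface, geostrophic balance gives V_g = (g/f)|∂Z/∂n|:
V_g = 9.81 × 4.26×10⁻⁴ / 1.33×10⁻⁴ = 31.3 m/s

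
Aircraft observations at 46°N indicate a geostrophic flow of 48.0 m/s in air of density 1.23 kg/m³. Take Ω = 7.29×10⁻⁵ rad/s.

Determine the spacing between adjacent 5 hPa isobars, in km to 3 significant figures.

80.7 km

Coriolis parameter at 46°N:
f = 2Ω sin φ = 2 × 7.29×10⁻⁵ × sin 46° = 1.05×10⁻⁴ s⁻¹
Geostrophic balance rearranged: |∂P/∂n| = f ρ V_g
|∂P/∂n| = 1.05×10⁻⁴ × 1.23 × 48.0 = 6.19×10⁻³ Pa/m
Isobar spacing: Δn = ΔP/|∂P/∂n| = 500 Pa / 6.19×10⁻³ Pa/m = 80748 m ≈ 80.7 km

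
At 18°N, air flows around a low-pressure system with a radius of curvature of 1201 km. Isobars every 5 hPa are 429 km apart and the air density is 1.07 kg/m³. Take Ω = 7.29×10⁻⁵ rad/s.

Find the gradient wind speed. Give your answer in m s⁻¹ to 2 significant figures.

Coriolis parameter at 18°N:
f = 2Ω sin φ = 2 × 7.29×10⁻⁵ × sin 18° = 4.51×10⁻⁵ s⁻¹
Pressure gradient: |∂P/∂n| = 500 Pa / 429000 m = 1.17×10⁻³ Pa/m
Geostrophic speed: V_g = |∂P/∂n|/(fρ) = 1.17×10⁻³/(4.51×10⁻⁵ × 1.07) = 24.2 m/s
Around a low, centrifugal force acts outward with Coriolis, so pressure-gradient force balances both:
(1/ρ)|∂P/∂n| = fV + V²/R  →  V² + fR·V − fR·V_g = 0
With fR = 4.51×10⁻⁵ × 1201×10³ m = 54.1 m/s:
V = [−fR + √((fR)² + 4 fR V_g)]/2 = [−54.1 + √(54.1² + 4×54.1×24.2)]/2 = 18.1 m/s
Subgeostrophic (V < V_g = 24.2 m/s), as expected around a low.

18 m s⁻¹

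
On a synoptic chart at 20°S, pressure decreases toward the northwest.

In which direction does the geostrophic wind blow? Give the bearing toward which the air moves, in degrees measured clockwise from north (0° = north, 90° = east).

225°

The pressure-gradient force points toward the northwest (bearing 315°).
Geostrophic balance: in the Southern Hemisphere the Coriolis force deflects motion to the left, so the geostrophic wind blows 90° to the left of the pressure-gradient force (low pressure on the right).
Rotating 315° by 90° counterclockwise gives 225° — the wind blows toward the southwest.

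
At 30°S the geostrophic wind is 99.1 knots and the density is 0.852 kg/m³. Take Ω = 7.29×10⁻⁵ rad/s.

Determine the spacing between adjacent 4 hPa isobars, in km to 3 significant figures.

Coriolis parameter at 30°S:
f = 2Ω sin φ = 2 × 7.29×10⁻⁵ × sin 30° = 7.29×10⁻⁵ s⁻¹
Wind speed in SI: 99.1 knots = 51.0 m/s
Geostrophic balance rearranged: |∂P/∂n| = f ρ V_g
|∂P/∂n| = 7.29×10⁻⁵ × 0.852 × 51.0 = 3.17×10⁻³ Pa/m
Isobar spacing: Δn = ΔP/|∂P/∂n| = 400 Pa / 3.17×10⁻³ Pa/m = 126323 m ≈ 126 km

126 km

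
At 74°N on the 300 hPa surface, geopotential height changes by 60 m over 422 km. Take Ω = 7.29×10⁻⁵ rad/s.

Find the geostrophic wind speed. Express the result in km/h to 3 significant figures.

Coriolis parameter at 74°N:
f = 2Ω sin φ = 2 × 7.29×10⁻⁵ × sin 74° = 1.40×10⁻⁴ s⁻¹
Height gradient: |∂Z/∂n| = 60 m / 422000 m = 1.42×10⁻⁴
On a pressure surface, geostrophic balance gives V_g = (g/f)|∂Z/∂n|:
V_g = 9.81 × 1.42×10⁻⁴ / 1.40×10⁻⁴ = 9.95 m/s
Converting: 9.95 m/s × 3.6 = 35.8 km/h

35.8 km/h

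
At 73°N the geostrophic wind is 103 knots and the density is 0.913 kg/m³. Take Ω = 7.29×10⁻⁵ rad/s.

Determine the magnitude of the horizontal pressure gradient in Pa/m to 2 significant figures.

Coriolis parameter at 73°N:
f = 2Ω sin φ = 2 × 7.29×10⁻⁵ × sin 73° = 1.39×10⁻⁴ s⁻¹
Wind speed in SI: 103 knots = 53.0 m/s
Geostrophic balance rearranged: |∂P/∂n| = f ρ V_g
|∂P/∂n| = 1.39×10⁻⁴ × 0.913 × 53.0 = 6.75×10⁻³ Pa/m

6.7×10⁻³ Pa/m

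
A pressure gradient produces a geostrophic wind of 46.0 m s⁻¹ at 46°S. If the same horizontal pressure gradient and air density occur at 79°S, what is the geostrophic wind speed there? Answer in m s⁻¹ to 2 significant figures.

With the same pressure gradient and density, V_g ∝ 1/f ∝ 1/sin φ.
V₂ = V₁ · sin φ₁ / sin φ₂ = 46.0 × sin 46° / sin 79°
V₂ = 46.0 × 0.7193/0.9816 = 34 m s⁻¹

34 m s⁻¹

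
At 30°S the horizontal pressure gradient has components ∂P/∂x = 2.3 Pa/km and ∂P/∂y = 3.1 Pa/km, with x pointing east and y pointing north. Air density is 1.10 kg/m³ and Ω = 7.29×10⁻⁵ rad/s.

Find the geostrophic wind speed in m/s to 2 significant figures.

Coriolis parameter at 30°S:
f = 2Ω sin φ = 2 × 7.29×10⁻⁵ × sin 30° = 7.29×10⁻⁵ s⁻¹
In the Southern Hemisphere f is negative: f = −7.29×10⁻⁵ s⁻¹.
Component geostrophic relations (x east, y north):
u_g = −(1/(fρ)) ∂P/∂y,  v_g = (1/(fρ)) ∂P/∂x
u_g = −(3.1×10⁻³)/(−7.29×10⁻⁵ × 1.10) = 38.7 m/s;  v_g = (2.3×10⁻³)/(−7.29×10⁻⁵ × 1.10) = −28.7 m/s
|V_g| = √(u_g² + v_g²) = 48.1 m/s

48 m/s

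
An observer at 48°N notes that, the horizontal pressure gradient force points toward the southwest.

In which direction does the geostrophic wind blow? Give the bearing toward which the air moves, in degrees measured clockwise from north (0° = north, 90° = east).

The pressure-gradient force points toward the southwest (bearing 225°).
Geostrophic balance: in the Northern Hemisphere the Coriolis force deflects motion to the right, so the geostrophic wind blows 90° to the right of the pressure-gradient force (low pressure on the left).
Rotating 225° by 90° clockwise gives 315° — the wind blows toward the northwest.

315°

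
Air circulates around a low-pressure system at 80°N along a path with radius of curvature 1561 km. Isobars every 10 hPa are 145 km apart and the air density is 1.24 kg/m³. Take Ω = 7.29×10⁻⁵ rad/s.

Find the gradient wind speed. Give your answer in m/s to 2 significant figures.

34 m/s

Coriolis parameter at 80°N:
f = 2Ω sin φ = 2 × 7.29×10⁻⁵ × sin 80° = 1.44×10⁻⁴ s⁻¹
Pressure gradient: |∂P/∂n| = 1000 Pa / 145000 m = 6.90×10⁻³ Pa/m
Geostrophic speed: V_g = |∂P/∂n|/(fρ) = 6.90×10⁻³/(1.44×10⁻⁴ × 1.24) = 38.7 m/s
Around a low, centrifugal force acts outward with Coriolis, so pressure-gradient force balances both:
(1/ρ)|∂P/∂n| = fV + V²/R  →  V² + fR·V − fR·V_g = 0
With fR = 1.44×10⁻⁴ × 1561×10³ m = 224 m/s:
V = [−fR + √((fR)² + 4 fR V_g)]/2 = [−224 + √(224² + 4×224×38.7)]/2 = 33.7 m/s
Subgeostrophic (V < V_g = 38.7 m/s), as expected around a low.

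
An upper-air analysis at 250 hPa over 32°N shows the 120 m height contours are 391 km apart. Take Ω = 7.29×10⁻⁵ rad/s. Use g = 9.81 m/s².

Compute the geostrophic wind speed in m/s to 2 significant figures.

Coriolis parameter at 32°N:
f = 2Ω sin φ = 2 × 7.29×10⁻⁵ × sin 32° = 7.73×10⁻⁵ s⁻¹
Height gradient: |∂Z/∂n| = 120 m / 391000 m = 3.07×10⁻⁴
On a pressure surface, geostrophic balance gives V_g = (g/f)|∂Z/∂n|:
V_g = 9.81 × 3.07×10⁻⁴ / 7.73×10⁻⁵ = 39.0 m/s

39 m/s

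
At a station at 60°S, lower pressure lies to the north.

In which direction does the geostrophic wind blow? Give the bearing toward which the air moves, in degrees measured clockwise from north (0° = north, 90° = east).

The pressure-gradient force points toward the north (bearing 000°).
Geostrophic balance: in the Southern Hemisphere the Coriolis force deflects motion to the left, so the geostrophic wind blows 90° to the left of the pressure-gradient force (low pressure on the right).
Rotating 000° by 90° counterclockwise gives 270° — the wind blows toward the west.

270°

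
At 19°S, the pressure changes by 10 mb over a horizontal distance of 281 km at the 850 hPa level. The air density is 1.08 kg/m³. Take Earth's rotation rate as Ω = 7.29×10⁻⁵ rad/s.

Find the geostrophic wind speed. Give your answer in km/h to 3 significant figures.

Coriolis parameter at 19°S:
f = 2Ω sin φ = 2 × 7.29×10⁻⁵ × sin 19° = 4.75×10⁻⁵ s⁻¹
Pressure gradient: |∂P/∂n| = 1000 Pa / 281000 m = 3.56×10⁻³ Pa/m
Geostrophic balance (pressure-gradient force = Coriolis force):
V_g = (1/(fρ)) |∂P/∂n| = 3.56×10⁻³ / (4.75×10⁻⁵ × 1.08) = 69.4 m/s
Converting: 69.4 m/s × 3.6 = 250 km/h

250 km/h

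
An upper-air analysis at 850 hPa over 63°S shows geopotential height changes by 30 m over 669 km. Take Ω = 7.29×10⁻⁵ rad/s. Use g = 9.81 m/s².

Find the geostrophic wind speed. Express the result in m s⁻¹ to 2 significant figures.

3.4 m s⁻¹

Coriolis parameter at 63°S:
f = 2Ω sin φ = 2 × 7.29×10⁻⁵ × sin 63° = 1.30×10⁻⁴ s⁻¹
Height gradient: |∂Z/∂n| = 30 m / 669000 m = 4.48×10⁻⁵
On a pressure surface, geostrophic balance gives V_g = (g/f)|∂Z/∂n|:
V_g = 9.81 × 4.48×10⁻⁵ / 1.30×10⁻⁴ = 3.39 m/s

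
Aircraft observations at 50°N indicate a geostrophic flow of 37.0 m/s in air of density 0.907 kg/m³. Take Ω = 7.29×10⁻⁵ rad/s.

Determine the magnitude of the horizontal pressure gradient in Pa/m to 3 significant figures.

3.75×10⁻³ Pa/m

Coriolis parameter at 50°N:
f = 2Ω sin φ = 2 × 7.29×10⁻⁵ × sin 50° = 1.12×10⁻⁴ s⁻¹
Geostrophic balance rearranged: |∂P/∂n| = f ρ V_g
|∂P/∂n| = 1.12×10⁻⁴ × 0.907 × 37.0 = 3.75×10⁻³ Pa/m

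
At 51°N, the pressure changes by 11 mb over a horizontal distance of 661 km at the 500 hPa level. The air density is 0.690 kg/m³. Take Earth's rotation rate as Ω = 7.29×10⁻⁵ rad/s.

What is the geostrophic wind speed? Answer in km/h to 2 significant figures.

77 km/h

Coriolis parameter at 51°N:
f = 2Ω sin φ = 2 × 7.29×10⁻⁵ × sin 51° = 1.13×10⁻⁴ s⁻¹
Pressure gradient: |∂P/∂n| = 1100 Pa / 661000 m = 1.66×10⁻³ Pa/m
Geostrophic balance (pressure-gradient force = Coriolis force):
V_g = (1/(fρ)) |∂P/∂n| = 1.66×10⁻³ / (1.13×10⁻⁴ × 0.690) = 21.3 m/s
Converting: 21.3 m/s × 3.6 = 77 km/h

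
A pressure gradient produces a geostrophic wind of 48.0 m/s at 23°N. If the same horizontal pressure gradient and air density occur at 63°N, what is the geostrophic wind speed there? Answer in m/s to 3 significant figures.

With the same pressure gradient and density, V_g ∝ 1/f ∝ 1/sin φ.
V₂ = V₁ · sin φ₁ / sin φ₂ = 48.0 × sin 23° / sin 63°
V₂ = 48.0 × 0.3907/0.8910 = 21.0 m/s

21.0 m/s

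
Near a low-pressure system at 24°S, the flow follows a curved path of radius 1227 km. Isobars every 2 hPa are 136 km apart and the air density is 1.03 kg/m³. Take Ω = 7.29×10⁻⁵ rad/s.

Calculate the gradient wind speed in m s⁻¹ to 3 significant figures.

19.1 m s⁻¹

Coriolis parameter at 24°S:
f = 2Ω sin φ = 2 × 7.29×10⁻⁵ × sin 24° = 5.93×10⁻⁵ s⁻¹
Pressure gradient: |∂P/∂n| = 200 Pa / 136000 m = 1.47×10⁻³ Pa/m
Geostrophic speed: V_g = |∂P/∂n|/(fρ) = 1.47×10⁻³/(5.93×10⁻⁵ × 1.03) = 24.1 m/s
Around a low, centrifugal force acts outward with Coriolis, so pressure-gradient force balances both:
(1/ρ)|∂P/∂n| = fV + V²/R  →  V² + fR·V − fR·V_g = 0
With fR = 5.93×10⁻⁵ × 1227×10³ m = 72.8 m/s:
V = [−fR + √((fR)² + 4 fR V_g)]/2 = [−72.8 + √(72.8² + 4×72.8×24.1)]/2 = 19.1 m/s
Subgeostrophic (V < V_g = 24.1 m/s), as expected around a low.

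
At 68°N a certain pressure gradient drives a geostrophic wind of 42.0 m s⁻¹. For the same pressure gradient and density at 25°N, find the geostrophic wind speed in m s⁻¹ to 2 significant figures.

92 m s⁻¹

With the same pressure gradient and density, V_g ∝ 1/f ∝ 1/sin φ.
V₂ = V₁ · sin φ₁ / sin φ₂ = 42.0 × sin 68° / sin 25°
V₂ = 42.0 × 0.9272/0.4226 = 92 m s⁻¹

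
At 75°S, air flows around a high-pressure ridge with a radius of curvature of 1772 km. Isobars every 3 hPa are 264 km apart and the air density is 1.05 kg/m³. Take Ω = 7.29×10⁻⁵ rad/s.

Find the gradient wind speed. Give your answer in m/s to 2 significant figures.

Coriolis parameter at 75°S:
f = 2Ω sin φ = 2 × 7.29×10⁻⁵ × sin 75° = 1.41×10⁻⁴ s⁻¹
Pressure gradient: |∂P/∂n| = 300 Pa / 264000 m = 1.14×10⁻³ Pa/m
Geostrophic speed: V_g = |∂P/∂n|/(fρ) = 1.14×10⁻³/(1.41×10⁻⁴ × 1.05) = 7.68 m/s
Around a high, pressure-gradient force acts outward with centrifugal, so Coriolis balances both:
fV = (1/ρ)|∂P/∂n| + V²/R  →  V² − fR·V + fR·V_g = 0
With fR = 1.41×10⁻⁴ × 1772×10³ m = 250 m/s:
V = [fR − √((fR)² − 4 fR V_g)]/2 = [250 − √(250² − 4×250×7.68)]/2 = 7.94 m/s
Supergeostrophic (V > V_g = 7.68 m/s), as expected around a high.

7.9 m/s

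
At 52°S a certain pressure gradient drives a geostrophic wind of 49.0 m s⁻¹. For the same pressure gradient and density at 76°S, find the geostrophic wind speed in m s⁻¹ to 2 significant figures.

40 m s⁻¹

With the same pressure gradient and density, V_g ∝ 1/f ∝ 1/sin φ.
V₂ = V₁ · sin φ₁ / sin φ₂ = 49.0 × sin 52° / sin 76°
V₂ = 49.0 × 0.7880/0.9703 = 40 m s⁻¹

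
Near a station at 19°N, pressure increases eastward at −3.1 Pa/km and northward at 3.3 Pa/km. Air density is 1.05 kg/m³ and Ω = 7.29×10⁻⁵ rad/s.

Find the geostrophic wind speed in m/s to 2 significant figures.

Coriolis parameter at 19°N:
f = 2Ω sin φ = 2 × 7.29×10⁻⁵ × sin 19° = 4.75×10⁻⁵ s⁻¹
Component geostrophic relations (x east, y north):
u_g = −(1/(fρ)) ∂P/∂y,  v_g = (1/(fρ)) ∂P/∂x
u_g = −(3.3×10⁻³)/(4.75×10⁻⁵ × 1.05) = −66.2 m/s;  v_g = (−3.1×10⁻³)/(4.75×10⁻⁵ × 1.05) = −62.2 m/s
|V_g| = √(u_g² + v_g²) = 90.8 m/s

91 m/s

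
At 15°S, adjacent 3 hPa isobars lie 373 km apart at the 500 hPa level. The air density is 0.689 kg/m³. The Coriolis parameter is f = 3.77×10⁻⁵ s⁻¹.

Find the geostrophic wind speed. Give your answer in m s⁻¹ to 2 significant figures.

31 m s⁻¹

Pressure gradient: |∂P/∂n| = 300 Pa / 373000 m = 8.04×10⁻⁴ Pa/m
Geostrophic balance (pressure-gradient force = Coriolis force):
V_g = (1/(fρ)) |∂P/∂n| = 8.04×10⁻⁴ / (3.77×10⁻⁵ × 0.689) = 31.0 m/s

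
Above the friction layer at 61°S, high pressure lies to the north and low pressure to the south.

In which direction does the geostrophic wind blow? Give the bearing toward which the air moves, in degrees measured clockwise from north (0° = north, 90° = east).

The pressure-gradient force points toward the south (bearing 180°).
Geostrophic balance: in the Southern Hemisphere the Coriolis force deflects motion to the left, so the geostrophic wind blows 90° to the left of the pressure-gradient force (low pressure on the right).
Rotating 180° by 90° counterclockwise gives 090° — the wind blows toward the east.

090°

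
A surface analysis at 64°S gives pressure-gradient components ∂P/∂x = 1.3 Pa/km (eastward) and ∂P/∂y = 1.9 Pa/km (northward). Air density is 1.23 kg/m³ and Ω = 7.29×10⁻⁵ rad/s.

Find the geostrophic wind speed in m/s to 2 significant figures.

Coriolis parameter at 64°S:
f = 2Ω sin φ = 2 × 7.29×10⁻⁵ × sin 64° = 1.31×10⁻⁴ s⁻¹
In the Southern Hemisphere f is negative: f = −1.31×10⁻⁴ s⁻¹.
Component geostrophic relations (x east, y north):
u_g = −(1/(fρ)) ∂P/∂y,  v_g = (1/(fρ)) ∂P/∂x
u_g = −(1.9×10⁻³)/(−1.31×10⁻⁴ × 1.23) = 11.8 m/s;  v_g = (1.3×10⁻³)/(−1.31×10⁻⁴ × 1.23) = −8.07 m/s
|V_g| = √(u_g² + v_g²) = 14.3 m/s

14 m/s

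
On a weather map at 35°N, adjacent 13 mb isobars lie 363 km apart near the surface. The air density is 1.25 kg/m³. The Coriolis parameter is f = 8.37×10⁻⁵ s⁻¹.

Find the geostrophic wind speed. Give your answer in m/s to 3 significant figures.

Pressure gradient: |∂P/∂n| = 1300 Pa / 363000 m = 3.58×10⁻³ Pa/m
Geostrophic balance (pressure-gradient force = Coriolis force):
V_g = (1/(fρ)) |∂P/∂n| = 3.58×10⁻³ / (8.37×10⁻⁵ × 1.25) = 34.2 m/s

34.2 m/s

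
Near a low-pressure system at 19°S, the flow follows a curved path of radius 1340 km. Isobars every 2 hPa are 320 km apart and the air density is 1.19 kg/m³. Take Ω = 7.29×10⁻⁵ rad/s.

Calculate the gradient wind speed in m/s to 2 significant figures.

Coriolis parameter at 19°S:
f = 2Ω sin φ = 2 × 7.29×10⁻⁵ × sin 19° = 4.75×10⁻⁵ s⁻¹
Pressure gradient: |∂P/∂n| = 200 Pa / 320000 m = 6.25×10⁻⁴ Pa/m
Geostrophic speed: V_g = |∂P/∂n|/(fρ) = 6.25×10⁻⁴/(4.75×10⁻⁵ × 1.19) = 11.1 m/s
Around a low, centrifugal force acts outward with Coriolis, so pressure-gradient force balances both:
(1/ρ)|∂P/∂n| = fV + V²/R  →  V² + fR·V − fR·V_g = 0
With fR = 4.75×10⁻⁵ × 1340×10³ m = 63.6 m/s:
V = [−fR + √((fR)² + 4 fR V_g)]/2 = [−63.6 + √(63.6² + 4×63.6×11.1)]/2 = 9.61 m/s
Subgeostrophic (V < V_g = 11.1 m/s), as expected around a low.

9.6 m/s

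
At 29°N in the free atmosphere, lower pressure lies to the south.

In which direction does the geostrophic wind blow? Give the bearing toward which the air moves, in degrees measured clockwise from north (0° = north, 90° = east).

270°

The pressure-gradient force points toward the south (bearing 180°).
Geostrophic balance: in the Northern Hemisphere the Coriolis force deflects motion to the right, so the geostrophic wind blows 90° to the right of the pressure-gradient force (low pressure on the left).
Rotating 180° by 90° clockwise gives 270° — the wind blows toward the west.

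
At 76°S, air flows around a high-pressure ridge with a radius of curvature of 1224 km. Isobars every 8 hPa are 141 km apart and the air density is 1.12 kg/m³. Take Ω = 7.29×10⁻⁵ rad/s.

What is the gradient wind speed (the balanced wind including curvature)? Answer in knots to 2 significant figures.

Coriolis parameter at 76°S:
f = 2Ω sin φ = 2 × 7.29×10⁻⁵ × sin 76° = 1.41×10⁻⁴ s⁻¹
Pressure gradient: |∂P/∂n| = 800 Pa / 141000 m = 5.67×10⁻³ Pa/m
Geostrophic speed: V_g = |∂P/∂n|/(fρ) = 5.67×10⁻³/(1.41×10⁻⁴ × 1.12) = 35.8 m/s
Around a high, pressure-gradient force acts outward with centrifugal, so Coriolis balances both:
fV = (1/ρ)|∂P/∂n| + V²/R  →  V² − fR·V + fR·V_g = 0
With fR = 1.41×10⁻⁴ × 1224×10³ m = 173 m/s:
V = [fR − √((fR)² − 4 fR V_g)]/2 = [173 − √(173² − 4×173×35.8)]/2 = 50.6 m/s
Supergeostrophic (V > V_g = 35.8 m/s), as expected around a high.
Converting: 50.6 m/s × 1.944 = 98 knots

98 knots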